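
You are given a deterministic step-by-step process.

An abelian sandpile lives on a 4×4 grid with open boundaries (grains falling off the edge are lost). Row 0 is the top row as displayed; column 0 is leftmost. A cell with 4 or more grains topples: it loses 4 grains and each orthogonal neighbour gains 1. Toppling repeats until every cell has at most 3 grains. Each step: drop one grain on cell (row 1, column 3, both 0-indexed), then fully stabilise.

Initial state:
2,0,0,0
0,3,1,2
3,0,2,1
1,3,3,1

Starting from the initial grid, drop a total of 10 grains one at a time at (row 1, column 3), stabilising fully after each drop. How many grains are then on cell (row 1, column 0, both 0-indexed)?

gen 0: 2,0,0,0
0,3,1,2
3,0,2,1
1,3,3,1
gen 1: 2,0,0,0
0,3,1,3
3,0,2,1
1,3,3,1
gen 2: 2,0,0,1
0,3,2,0
3,0,2,2
1,3,3,1
gen 3: 2,0,0,1
0,3,2,1
3,0,2,2
1,3,3,1
gen 4: 2,0,0,1
0,3,2,2
3,0,2,2
1,3,3,1
gen 5: 2,0,0,1
0,3,2,3
3,0,2,2
1,3,3,1
gen 6: 2,0,0,2
0,3,3,0
3,0,2,3
1,3,3,1
gen 7: 2,0,0,2
0,3,3,1
3,0,2,3
1,3,3,1
gen 8: 2,0,0,2
0,3,3,2
3,0,2,3
1,3,3,1
gen 9: 2,0,0,2
0,3,3,3
3,0,2,3
1,3,3,1
gen 10: 2,1,1,3
1,0,2,2
3,3,1,1
2,0,1,3

1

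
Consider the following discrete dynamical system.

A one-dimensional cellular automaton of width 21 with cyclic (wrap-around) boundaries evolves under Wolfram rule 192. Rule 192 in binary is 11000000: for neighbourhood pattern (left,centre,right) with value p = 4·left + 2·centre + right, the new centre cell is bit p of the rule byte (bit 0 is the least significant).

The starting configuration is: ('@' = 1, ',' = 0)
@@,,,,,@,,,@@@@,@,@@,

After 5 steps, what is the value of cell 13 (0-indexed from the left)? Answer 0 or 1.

gen 0: @@,,,,,@,,,@@@@,@,@@,
gen 1: ,@,,,,,,,,,,@@@,,,,@,
gen 2: ,,,,,,,,,,,,,@@,,,,,,
gen 3: ,,,,,,,,,,,,,,@,,,,,,
gen 4: ,,,,,,,,,,,,,,,,,,,,,
gen 5: ,,,,,,,,,,,,,,,,,,,,,

0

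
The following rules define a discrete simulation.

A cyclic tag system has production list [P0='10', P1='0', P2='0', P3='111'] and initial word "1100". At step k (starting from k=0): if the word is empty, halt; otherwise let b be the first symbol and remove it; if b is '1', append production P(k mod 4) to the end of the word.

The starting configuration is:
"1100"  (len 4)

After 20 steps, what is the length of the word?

7

t=0: "1100"  (len 4)
t=1: "10010"  (len 5)
t=2: "00100"  (len 5)
t=3: "0100"  (len 4)
t=4: "100"  (len 3)
t=5: "0010"  (len 4)
t=6: "010"  (len 3)
t=7: "10"  (len 2)
t=8: "0111"  (len 4)
t=9: "111"  (len 3)
t=10: "110"  (len 3)
t=11: "100"  (len 3)
t=12: "00111"  (len 5)
t=13: "0111"  (len 4)
t=14: "111"  (len 3)
t=15: "110"  (len 3)
t=16: "10111"  (len 5)
t=17: "011110"  (len 6)
t=18: "11110"  (len 5)
t=19: "11100"  (len 5)
t=20: "1100111"  (len 7)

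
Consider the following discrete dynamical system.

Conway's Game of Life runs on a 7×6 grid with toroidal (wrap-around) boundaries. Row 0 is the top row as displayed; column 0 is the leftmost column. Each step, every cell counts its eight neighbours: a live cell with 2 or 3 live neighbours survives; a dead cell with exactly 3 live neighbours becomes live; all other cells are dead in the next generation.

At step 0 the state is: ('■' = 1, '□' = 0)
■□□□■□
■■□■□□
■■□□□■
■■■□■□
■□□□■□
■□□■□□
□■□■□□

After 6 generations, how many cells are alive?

9

t=0: ■□□□■□
■■□■□□
■■□□□■
■■■□■□
■□□□■□
■□□■□□
□■□■□□
t=1: ■□□■■■
□□■□■□
□□□■■□
□□■■■□
■□■□■□
■■■■■■
■■■■■■
t=2: □□□□□□
□□■□□□
□□□□□■
□■■□□□
■□□□□□
□□□□□□
□□□□□□
t=3: □□□□□□
□□□□□□
□■■□□□
■■□□□□
□■□□□□
□□□□□□
□□□□□□
t=4: □□□□□□
□□□□□□
■■■□□□
■□□□□□
■■□□□□
□□□□□□
□□□□□□
t=5: □□□□□□
□■□□□□
■■□□□□
□□■□□■
■■□□□□
□□□□□□
□□□□□□
t=6: □□□□□□
■■□□□□
■■■□□□
□□■□□■
■■□□□□
□□□□□□
□□□□□□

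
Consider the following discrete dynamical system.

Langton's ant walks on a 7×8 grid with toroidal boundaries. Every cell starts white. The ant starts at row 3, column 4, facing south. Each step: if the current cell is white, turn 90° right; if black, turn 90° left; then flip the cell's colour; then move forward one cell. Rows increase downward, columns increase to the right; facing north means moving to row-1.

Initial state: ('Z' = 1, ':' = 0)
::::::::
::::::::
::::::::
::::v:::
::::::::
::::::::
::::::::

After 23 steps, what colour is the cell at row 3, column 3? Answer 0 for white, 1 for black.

step 0: ::::::::
::::::::
::::::::
::::v:::
::::::::
::::::::
::::::::
step 1: ::::::::
::::::::
::::::::
:::<Z:::
::::::::
::::::::
::::::::
step 2: ::::::::
::::::::
:::^::::
:::ZZ:::
::::::::
::::::::
::::::::
step 3: ::::::::
::::::::
:::Z>:::
:::ZZ:::
::::::::
::::::::
::::::::
step 4: ::::::::
::::::::
:::ZZ:::
:::Zv:::
::::::::
::::::::
::::::::
step 5: ::::::::
::::::::
:::ZZ:::
:::Z:>::
::::::::
::::::::
::::::::
step 6: ::::::::
::::::::
:::ZZ:::
:::Z:Z::
:::::v::
::::::::
::::::::
step 7: ::::::::
::::::::
:::ZZ:::
:::Z:Z::
::::<Z::
::::::::
::::::::
step 8: ::::::::
::::::::
:::ZZ:::
:::Z^Z::
::::ZZ::
::::::::
::::::::
step 9: ::::::::
::::::::
:::ZZ:::
:::ZZ>::
::::ZZ::
::::::::
::::::::
step 10: ::::::::
::::::::
:::ZZ^::
:::ZZ:::
::::ZZ::
::::::::
::::::::
step 11: ::::::::
::::::::
:::ZZZ>:
:::ZZ:::
::::ZZ::
::::::::
::::::::
step 12: ::::::::
::::::::
:::ZZZZ:
:::ZZ:v:
::::ZZ::
::::::::
::::::::
step 13: ::::::::
::::::::
:::ZZZZ:
:::ZZ<Z:
::::ZZ::
::::::::
::::::::
step 14: ::::::::
::::::::
:::ZZ^Z:
:::ZZZZ:
::::ZZ::
::::::::
::::::::
step 15: ::::::::
::::::::
:::Z<:Z:
:::ZZZZ:
::::ZZ::
::::::::
::::::::
step 16: ::::::::
::::::::
:::Z::Z:
:::ZvZZ:
::::ZZ::
::::::::
::::::::
step 17: ::::::::
::::::::
:::Z::Z:
:::Z:>Z:
::::ZZ::
::::::::
::::::::
step 18: ::::::::
::::::::
:::Z:^Z:
:::Z::Z:
::::ZZ::
::::::::
::::::::
step 19: ::::::::
::::::::
:::Z:Z>:
:::Z::Z:
::::ZZ::
::::::::
::::::::
step 20: ::::::::
::::::^:
:::Z:Z::
:::Z::Z:
::::ZZ::
::::::::
::::::::
step 21: ::::::::
::::::Z>
:::Z:Z::
:::Z::Z:
::::ZZ::
::::::::
::::::::
step 22: ::::::::
::::::ZZ
:::Z:Z:v
:::Z::Z:
::::ZZ::
::::::::
::::::::
step 23: ::::::::
::::::ZZ
:::Z:Z<Z
:::Z::Z:
::::ZZ::
::::::::
::::::::

1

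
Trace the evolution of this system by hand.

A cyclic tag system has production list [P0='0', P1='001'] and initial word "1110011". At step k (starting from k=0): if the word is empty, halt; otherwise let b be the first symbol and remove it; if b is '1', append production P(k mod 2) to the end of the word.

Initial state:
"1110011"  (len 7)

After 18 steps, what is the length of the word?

gen 0: "1110011"  (len 7)
gen 1: "1100110"  (len 7)
gen 2: "100110001"  (len 9)
gen 3: "001100010"  (len 9)
gen 4: "01100010"  (len 8)
gen 5: "1100010"  (len 7)
gen 6: "100010001"  (len 9)
gen 7: "000100010"  (len 9)
gen 8: "00100010"  (len 8)
gen 9: "0100010"  (len 7)
gen 10: "100010"  (len 6)
gen 11: "000100"  (len 6)
gen 12: "00100"  (len 5)
gen 13: "0100"  (len 4)
gen 14: "100"  (len 3)
gen 15: "000"  (len 3)
gen 16: "00"  (len 2)
gen 17: "0"  (len 1)
gen 18: (halted — word empty)

0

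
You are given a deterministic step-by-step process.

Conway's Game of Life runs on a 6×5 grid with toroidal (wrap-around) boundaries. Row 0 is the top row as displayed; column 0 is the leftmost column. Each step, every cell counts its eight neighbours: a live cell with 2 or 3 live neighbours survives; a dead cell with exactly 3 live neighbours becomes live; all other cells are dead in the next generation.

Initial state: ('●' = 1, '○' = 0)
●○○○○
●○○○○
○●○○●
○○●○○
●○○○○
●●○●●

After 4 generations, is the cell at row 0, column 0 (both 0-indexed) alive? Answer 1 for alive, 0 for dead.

t=0: ●○○○○
●○○○○
○●○○●
○○●○○
●○○○○
●●○●●
t=1: ○○○○○
●●○○●
●●○○○
●●○○○
●○●●○
○●○○○
t=2: ○●○○○
○●○○●
○○●○○
○○○○○
●○●○●
○●●○○
t=3: ○●○○○
●●●○○
○○○○○
○●○●○
●○●●○
○○●●○
t=4: ●○○●○
●●●○○
●○○○○
○●○●●
○○○○○
○○○●●

1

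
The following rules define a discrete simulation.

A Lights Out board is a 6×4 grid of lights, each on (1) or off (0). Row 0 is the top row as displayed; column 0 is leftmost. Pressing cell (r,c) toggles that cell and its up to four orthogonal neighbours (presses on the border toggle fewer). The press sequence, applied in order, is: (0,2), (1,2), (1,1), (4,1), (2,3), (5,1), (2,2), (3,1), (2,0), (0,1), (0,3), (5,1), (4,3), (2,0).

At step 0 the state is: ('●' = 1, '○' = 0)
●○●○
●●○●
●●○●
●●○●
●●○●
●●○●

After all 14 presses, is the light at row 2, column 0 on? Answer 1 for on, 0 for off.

0) ●○●○
●●○●
●●○●
●●○●
●●○●
●●○●
1) ●●○●
●●●●
●●○●
●●○●
●●○●
●●○●
2) ●●●●
●○○○
●●●●
●●○●
●●○●
●●○●
3) ●○●●
○●●○
●○●●
●●○●
●●○●
●●○●
4) ●○●●
○●●○
●○●●
●○○●
○○●●
●○○●
5) ●○●●
○●●●
●○○○
●○○○
○○●●
●○○●
6) ●○●●
○●●●
●○○○
●○○○
○●●●
○●●●
7) ●○●●
○●○●
●●●●
●○●○
○●●●
○●●●
8) ●○●●
○●○●
●○●●
○●○○
○○●●
○●●●
9) ●○●●
●●○●
○●●●
●●○○
○○●●
○●●●
10) ○●○●
●○○●
○●●●
●●○○
○○●●
○●●●
11) ○●●○
●○○○
○●●●
●●○○
○○●●
○●●●
12) ○●●○
●○○○
○●●●
●●○○
○●●●
●○○●
13) ○●●○
●○○○
○●●●
●●○●
○●○○
●○○○
14) ○●●○
○○○○
●○●●
○●○●
○●○○
●○○○

1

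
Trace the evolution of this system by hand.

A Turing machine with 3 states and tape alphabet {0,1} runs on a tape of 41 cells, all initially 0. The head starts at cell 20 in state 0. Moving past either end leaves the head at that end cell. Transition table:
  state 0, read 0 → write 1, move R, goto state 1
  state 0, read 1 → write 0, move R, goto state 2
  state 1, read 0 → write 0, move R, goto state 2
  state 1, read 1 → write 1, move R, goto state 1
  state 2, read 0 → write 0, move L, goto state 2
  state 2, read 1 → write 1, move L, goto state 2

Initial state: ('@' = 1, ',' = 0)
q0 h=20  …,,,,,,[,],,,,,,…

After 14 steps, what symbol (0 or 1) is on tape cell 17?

step 0: q0 h=20  …,,,,,,[,],,,,,,…
step 1: q1 h=21  …,,,,,@[,],,,,,,…
step 2: q2 h=22  …,,,,@,[,],,,,,,…
step 3: q2 h=21  …,,,,,@[,],,,,,,…
step 4: q2 h=20  …,,,,,,[@],,,,,,…
step 5: q2 h=19  …,,,,,,[,]@,,,,,…
step 6: q2 h=18  …,,,,,,[,],@,,,,…
step 7: q2 h=17  …,,,,,,[,],,@,,,…
step 8: q2 h=16  …,,,,,,[,],,,@,,…
step 9: q2 h=15  …,,,,,,[,],,,,@,…
step 10: q2 h=14  …,,,,,,[,],,,,,@…
step 11: q2 h=13  …,,,,,,[,],,,,,,…
step 12: q2 h=12  …,,,,,,[,],,,,,,…
step 13: q2 h=11  …,,,,,,[,],,,,,,…
step 14: q2 h=10  …,,,,,,[,],,,,,,…

0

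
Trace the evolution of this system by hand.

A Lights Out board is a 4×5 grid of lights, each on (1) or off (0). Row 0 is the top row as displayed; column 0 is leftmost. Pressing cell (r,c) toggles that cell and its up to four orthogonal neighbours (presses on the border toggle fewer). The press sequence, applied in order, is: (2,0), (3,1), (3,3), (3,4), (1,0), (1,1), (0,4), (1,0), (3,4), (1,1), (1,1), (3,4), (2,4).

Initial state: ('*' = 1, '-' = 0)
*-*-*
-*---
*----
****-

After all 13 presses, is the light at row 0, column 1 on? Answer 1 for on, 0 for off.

1

[0] *-*-*
-*---
*----
****-
[1] *-*-*
**---
-*---
-***-
[2] *-*-*
**---
-----
*--*-
[3] *-*-*
**---
---*-
*-*-*
[4] *-*-*
**---
---**
*-**-
[5] --*-*
-----
*--**
*-**-
[6] -**-*
***--
**-**
*-**-
[7] -***-
***-*
**-**
*-**-
[8] ****-
--*-*
-*-**
*-**-
[9] ****-
--*-*
-*-*-
*-*-*
[10] *-**-
**--*
---*-
*-*-*
[11] ****-
--*-*
-*-*-
*-*-*
[12] ****-
--*-*
-*-**
*-**-
[13] ****-
--*--
-*---
*-***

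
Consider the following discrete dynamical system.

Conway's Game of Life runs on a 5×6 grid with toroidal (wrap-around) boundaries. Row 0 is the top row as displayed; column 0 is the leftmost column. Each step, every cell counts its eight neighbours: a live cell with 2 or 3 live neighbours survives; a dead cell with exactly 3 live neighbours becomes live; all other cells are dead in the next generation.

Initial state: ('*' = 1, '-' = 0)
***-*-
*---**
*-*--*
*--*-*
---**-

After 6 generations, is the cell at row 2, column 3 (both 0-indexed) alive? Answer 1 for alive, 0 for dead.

[0] ***-*-
*---**
*-*--*
*--*-*
---**-
[1] ***---
--*-*-
---*--
****--
------
[2] -***--
--*---
----*-
-***--
---*--
[3] -*-*--
-**---
-*----
--***-
----*-
[4] -*-*--
**----
-*----
--***-
----*-
[5] ***---
**----
**-*--
--***-
----*-
[6] *-*--*
-----*
*--***
-**-**
----**

1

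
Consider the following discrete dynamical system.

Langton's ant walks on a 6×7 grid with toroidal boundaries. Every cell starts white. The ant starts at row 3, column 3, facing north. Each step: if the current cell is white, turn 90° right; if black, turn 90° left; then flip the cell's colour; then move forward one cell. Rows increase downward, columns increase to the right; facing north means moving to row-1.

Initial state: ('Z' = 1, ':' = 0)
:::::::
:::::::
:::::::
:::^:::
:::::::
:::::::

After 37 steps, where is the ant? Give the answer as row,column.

step 0: :::::::
:::::::
:::::::
:::^:::
:::::::
:::::::
step 1: :::::::
:::::::
:::::::
:::Z>::
:::::::
:::::::
step 2: :::::::
:::::::
:::::::
:::ZZ::
::::v::
:::::::
step 3: :::::::
:::::::
:::::::
:::ZZ::
:::<Z::
:::::::
step 4: :::::::
:::::::
:::::::
:::^Z::
:::ZZ::
:::::::
step 5: :::::::
:::::::
:::::::
::<:Z::
:::ZZ::
:::::::
step 6: :::::::
:::::::
::^::::
::Z:Z::
:::ZZ::
:::::::
step 7: :::::::
:::::::
::Z>:::
::Z:Z::
:::ZZ::
:::::::
step 8: :::::::
:::::::
::ZZ:::
::ZvZ::
:::ZZ::
:::::::
step 9: :::::::
:::::::
::ZZ:::
::<ZZ::
:::ZZ::
:::::::
step 10: :::::::
:::::::
::ZZ:::
:::ZZ::
::vZZ::
:::::::
step 11: :::::::
:::::::
::ZZ:::
:::ZZ::
:<ZZZ::
:::::::
step 12: :::::::
:::::::
::ZZ:::
:^:ZZ::
:ZZZZ::
:::::::
step 13: :::::::
:::::::
::ZZ:::
:Z>ZZ::
:ZZZZ::
:::::::
step 14: :::::::
:::::::
::ZZ:::
:ZZZZ::
:ZvZZ::
:::::::
step 15: :::::::
:::::::
::ZZ:::
:ZZZZ::
:Z:>Z::
:::::::
step 16: :::::::
:::::::
::ZZ:::
:ZZ^Z::
:Z::Z::
:::::::
step 17: :::::::
:::::::
::ZZ:::
:Z<:Z::
:Z::Z::
:::::::
step 18: :::::::
:::::::
::ZZ:::
:Z::Z::
:Zv:Z::
:::::::
step 19: :::::::
:::::::
::ZZ:::
:Z::Z::
:<Z:Z::
:::::::
step 20: :::::::
:::::::
::ZZ:::
:Z::Z::
::Z:Z::
:v:::::
step 21: :::::::
:::::::
::ZZ:::
:Z::Z::
::Z:Z::
<Z:::::
step 22: :::::::
:::::::
::ZZ:::
:Z::Z::
^:Z:Z::
ZZ:::::
step 23: :::::::
:::::::
::ZZ:::
:Z::Z::
Z>Z:Z::
ZZ:::::
step 24: :::::::
:::::::
::ZZ:::
:Z::Z::
ZZZ:Z::
Zv:::::
step 25: :::::::
:::::::
::ZZ:::
:Z::Z::
ZZZ:Z::
Z:>::::
step 26: ::v::::
:::::::
::ZZ:::
:Z::Z::
ZZZ:Z::
Z:Z::::
step 27: :<Z::::
:::::::
::ZZ:::
:Z::Z::
ZZZ:Z::
Z:Z::::
step 28: :ZZ::::
:::::::
::ZZ:::
:Z::Z::
ZZZ:Z::
Z^Z::::
step 29: :ZZ::::
:::::::
::ZZ:::
:Z::Z::
ZZZ:Z::
ZZ>::::
step 30: :ZZ::::
:::::::
::ZZ:::
:Z::Z::
ZZ^:Z::
ZZ:::::
step 31: :ZZ::::
:::::::
::ZZ:::
:Z::Z::
Z<::Z::
ZZ:::::
step 32: :ZZ::::
:::::::
::ZZ:::
:Z::Z::
Z:::Z::
Zv:::::
step 33: :ZZ::::
:::::::
::ZZ:::
:Z::Z::
Z:::Z::
Z:>::::
step 34: :Zv::::
:::::::
::ZZ:::
:Z::Z::
Z:::Z::
Z:Z::::
step 35: :Z:>:::
:::::::
::ZZ:::
:Z::Z::
Z:::Z::
Z:Z::::
step 36: :Z:Z:::
:::v:::
::ZZ:::
:Z::Z::
Z:::Z::
Z:Z::::
step 37: :Z:Z:::
::<Z:::
::ZZ:::
:Z::Z::
Z:::Z::
Z:Z::::

1,2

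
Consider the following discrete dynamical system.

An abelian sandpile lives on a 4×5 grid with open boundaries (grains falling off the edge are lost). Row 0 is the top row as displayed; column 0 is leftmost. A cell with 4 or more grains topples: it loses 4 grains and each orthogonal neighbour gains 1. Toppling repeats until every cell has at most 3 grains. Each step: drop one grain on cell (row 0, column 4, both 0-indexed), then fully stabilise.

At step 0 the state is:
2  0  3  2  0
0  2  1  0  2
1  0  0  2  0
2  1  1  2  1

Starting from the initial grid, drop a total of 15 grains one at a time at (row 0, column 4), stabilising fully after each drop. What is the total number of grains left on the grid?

26

step 0: 2  0  3  2  0
0  2  1  0  2
1  0  0  2  0
2  1  1  2  1
step 1: 2  0  3  2  1
0  2  1  0  2
1  0  0  2  0
2  1  1  2  1
step 2: 2  0  3  2  2
0  2  1  0  2
1  0  0  2  0
2  1  1  2  1
step 3: 2  0  3  2  3
0  2  1  0  2
1  0  0  2  0
2  1  1  2  1
step 4: 2  0  3  3  0
0  2  1  0  3
1  0  0  2  0
2  1  1  2  1
step 5: 2  0  3  3  1
0  2  1  0  3
1  0  0  2  0
2  1  1  2  1
step 6: 2  0  3  3  2
0  2  1  0  3
1  0  0  2  0
2  1  1  2  1
step 7: 2  0  3  3  3
0  2  1  0  3
1  0  0  2  0
2  1  1  2  1
step 8: 2  1  0  1  2
0  2  2  2  0
1  0  0  2  1
2  1  1  2  1
step 9: 2  1  0  1  3
0  2  2  2  0
1  0  0  2  1
2  1  1  2  1
step 10: 2  1  0  2  0
0  2  2  2  1
1  0  0  2  1
2  1  1  2  1
step 11: 2  1  0  2  1
0  2  2  2  1
1  0  0  2  1
2  1  1  2  1
step 12: 2  1  0  2  2
0  2  2  2  1
1  0  0  2  1
2  1  1  2  1
step 13: 2  1  0  2  3
0  2  2  2  1
1  0  0  2  1
2  1  1  2  1
step 14: 2  1  0  3  0
0  2  2  2  2
1  0  0  2  1
2  1  1  2  1
step 15: 2  1  0  3  1
0  2  2  2  2
1  0  0  2  1
2  1  1  2  1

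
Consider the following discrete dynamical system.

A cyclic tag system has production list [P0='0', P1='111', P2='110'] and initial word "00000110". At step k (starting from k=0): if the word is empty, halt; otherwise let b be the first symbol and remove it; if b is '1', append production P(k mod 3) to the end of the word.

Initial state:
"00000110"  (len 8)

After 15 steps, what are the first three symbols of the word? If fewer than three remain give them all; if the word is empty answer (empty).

gen 0: "00000110"  (len 8)
gen 1: "0000110"  (len 7)
gen 2: "000110"  (len 6)
gen 3: "00110"  (len 5)
gen 4: "0110"  (len 4)
gen 5: "110"  (len 3)
gen 6: "10110"  (len 5)
gen 7: "01100"  (len 5)
gen 8: "1100"  (len 4)
gen 9: "100110"  (len 6)
gen 10: "001100"  (len 6)
gen 11: "01100"  (len 5)
gen 12: "1100"  (len 4)
gen 13: "1000"  (len 4)
gen 14: "000111"  (len 6)
gen 15: "00111"  (len 5)

001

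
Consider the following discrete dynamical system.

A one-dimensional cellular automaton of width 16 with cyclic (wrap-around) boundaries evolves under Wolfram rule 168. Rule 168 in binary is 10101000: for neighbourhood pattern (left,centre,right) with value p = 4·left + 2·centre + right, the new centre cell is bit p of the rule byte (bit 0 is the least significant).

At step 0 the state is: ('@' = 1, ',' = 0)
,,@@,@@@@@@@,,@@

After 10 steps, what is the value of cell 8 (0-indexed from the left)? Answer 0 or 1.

0

k=0  ,,@@,@@@@@@@,,@@
k=1  ,,@,@@@@@@@,,,@,
k=2  ,,,@@@@@@@,,,,,,
k=3  ,,,@@@@@@,,,,,,,
k=4  ,,,@@@@@,,,,,,,,
k=5  ,,,@@@@,,,,,,,,,
k=6  ,,,@@@,,,,,,,,,,
k=7  ,,,@@,,,,,,,,,,,
k=8  ,,,@,,,,,,,,,,,,
k=9  ,,,,,,,,,,,,,,,,
k=10  ,,,,,,,,,,,,,,,,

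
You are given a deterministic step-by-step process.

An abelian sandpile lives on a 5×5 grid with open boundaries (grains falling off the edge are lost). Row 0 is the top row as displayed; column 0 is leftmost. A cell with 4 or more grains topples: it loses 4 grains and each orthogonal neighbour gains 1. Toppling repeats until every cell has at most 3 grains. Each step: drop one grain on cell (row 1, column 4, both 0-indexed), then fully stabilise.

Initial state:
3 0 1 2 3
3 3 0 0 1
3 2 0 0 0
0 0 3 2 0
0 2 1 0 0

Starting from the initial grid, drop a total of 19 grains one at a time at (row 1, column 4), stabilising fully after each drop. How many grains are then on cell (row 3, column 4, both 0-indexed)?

gen 0: 3 0 1 2 3
3 3 0 0 1
3 2 0 0 0
0 0 3 2 0
0 2 1 0 0
gen 1: 3 0 1 2 3
3 3 0 0 2
3 2 0 0 0
0 0 3 2 0
0 2 1 0 0
gen 2: 3 0 1 2 3
3 3 0 0 3
3 2 0 0 0
0 0 3 2 0
0 2 1 0 0
gen 3: 3 0 1 3 0
3 3 0 1 1
3 2 0 0 1
0 0 3 2 0
0 2 1 0 0
gen 4: 3 0 1 3 0
3 3 0 1 2
3 2 0 0 1
0 0 3 2 0
0 2 1 0 0
gen 5: 3 0 1 3 0
3 3 0 1 3
3 2 0 0 1
0 0 3 2 0
0 2 1 0 0
gen 6: 3 0 1 3 1
3 3 0 2 0
3 2 0 0 2
0 0 3 2 0
0 2 1 0 0
gen 7: 3 0 1 3 1
3 3 0 2 1
3 2 0 0 2
0 0 3 2 0
0 2 1 0 0
gen 8: 3 0 1 3 1
3 3 0 2 2
3 2 0 0 2
0 0 3 2 0
0 2 1 0 0
gen 9: 3 0 1 3 1
3 3 0 2 3
3 2 0 0 2
0 0 3 2 0
0 2 1 0 0
gen 10: 3 0 1 3 2
3 3 0 3 0
3 2 0 0 3
0 0 3 2 0
0 2 1 0 0
gen 11: 3 0 1 3 2
3 3 0 3 1
3 2 0 0 3
0 0 3 2 0
0 2 1 0 0
gen 12: 3 0 1 3 2
3 3 0 3 2
3 2 0 0 3
0 0 3 2 0
0 2 1 0 0
gen 13: 3 0 1 3 2
3 3 0 3 3
3 2 0 0 3
0 0 3 2 0
0 2 1 0 0
gen 14: 3 0 2 1 0
3 3 1 1 3
3 2 0 2 0
0 0 3 2 1
0 2 1 0 0
gen 15: 3 0 2 1 1
3 3 1 2 0
3 2 0 2 1
0 0 3 2 1
0 2 1 0 0
gen 16: 3 0 2 1 1
3 3 1 2 1
3 2 0 2 1
0 0 3 2 1
0 2 1 0 0
gen 17: 3 0 2 1 1
3 3 1 2 2
3 2 0 2 1
0 0 3 2 1
0 2 1 0 0
gen 18: 3 0 2 1 1
3 3 1 2 3
3 2 0 2 1
0 0 3 2 1
0 2 1 0 0
gen 19: 3 0 2 1 2
3 3 1 3 0
3 2 0 2 2
0 0 3 2 1
0 2 1 0 0

1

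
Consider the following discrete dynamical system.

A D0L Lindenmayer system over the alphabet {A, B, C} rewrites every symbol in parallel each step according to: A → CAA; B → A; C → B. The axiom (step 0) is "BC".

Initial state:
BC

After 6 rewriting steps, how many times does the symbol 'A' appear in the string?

[0] BC
[1] AB
[2] CAAA
[3] BCAACAACAA
[4] ABCAACAABCAACAABCAACAA
[5] CAAABCAACAABCAACAAABCAACAABCAACAAABCAACAABCAACAA
[6] BCAACAACAAABCAACAABCAACAAABCAACAABCAACAACAAABCAACAABCAACAAABCAACAABCAACAACAAABCAACAABCAACAAABCAACAABCAACAA

64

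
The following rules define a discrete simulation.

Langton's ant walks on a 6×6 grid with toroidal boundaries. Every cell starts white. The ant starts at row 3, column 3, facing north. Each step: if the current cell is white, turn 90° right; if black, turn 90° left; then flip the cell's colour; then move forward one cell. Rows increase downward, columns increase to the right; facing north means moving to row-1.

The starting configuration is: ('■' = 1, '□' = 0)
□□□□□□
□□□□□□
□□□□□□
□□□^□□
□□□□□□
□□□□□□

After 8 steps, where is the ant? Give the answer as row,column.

3,3

[0] □□□□□□
□□□□□□
□□□□□□
□□□^□□
□□□□□□
□□□□□□
[1] □□□□□□
□□□□□□
□□□□□□
□□□■>□
□□□□□□
□□□□□□
[2] □□□□□□
□□□□□□
□□□□□□
□□□■■□
□□□□v□
□□□□□□
[3] □□□□□□
□□□□□□
□□□□□□
□□□■■□
□□□<■□
□□□□□□
[4] □□□□□□
□□□□□□
□□□□□□
□□□^■□
□□□■■□
□□□□□□
[5] □□□□□□
□□□□□□
□□□□□□
□□<□■□
□□□■■□
□□□□□□
[6] □□□□□□
□□□□□□
□□^□□□
□□■□■□
□□□■■□
□□□□□□
[7] □□□□□□
□□□□□□
□□■>□□
□□■□■□
□□□■■□
□□□□□□
[8] □□□□□□
□□□□□□
□□■■□□
□□■v■□
□□□■■□
□□□□□□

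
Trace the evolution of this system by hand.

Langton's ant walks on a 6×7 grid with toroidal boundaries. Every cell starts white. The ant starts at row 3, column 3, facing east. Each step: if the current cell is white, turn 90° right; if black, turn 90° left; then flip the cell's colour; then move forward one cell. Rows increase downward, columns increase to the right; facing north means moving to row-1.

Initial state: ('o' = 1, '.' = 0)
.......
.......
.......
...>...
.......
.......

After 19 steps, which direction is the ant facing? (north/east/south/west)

gen 0: .......
.......
.......
...>...
.......
.......
gen 1: .......
.......
.......
...o...
...v...
.......
gen 2: .......
.......
.......
...o...
..<o...
.......
gen 3: .......
.......
.......
..^o...
..oo...
.......
gen 4: .......
.......
.......
..o>...
..oo...
.......
gen 5: .......
.......
...^...
..o....
..oo...
.......
gen 6: .......
.......
...o>..
..o....
..oo...
.......
gen 7: .......
.......
...oo..
..o.v..
..oo...
.......
gen 8: .......
.......
...oo..
..o<o..
..oo...
.......
gen 9: .......
.......
...^o..
..ooo..
..oo...
.......
gen 10: .......
.......
..<.o..
..ooo..
..oo...
.......
gen 11: .......
..^....
..o.o..
..ooo..
..oo...
.......
gen 12: .......
..o>...
..o.o..
..ooo..
..oo...
.......
gen 13: .......
..oo...
..ovo..
..ooo..
..oo...
.......
gen 14: .......
..oo...
..<oo..
..ooo..
..oo...
.......
gen 15: .......
..oo...
...oo..
..voo..
..oo...
.......
gen 16: .......
..oo...
...oo..
...>o..
..oo...
.......
gen 17: .......
..oo...
...^o..
....o..
..oo...
.......
gen 18: .......
..oo...
..<.o..
....o..
..oo...
.......
gen 19: .......
..^o...
..o.o..
....o..
..oo...
.......

north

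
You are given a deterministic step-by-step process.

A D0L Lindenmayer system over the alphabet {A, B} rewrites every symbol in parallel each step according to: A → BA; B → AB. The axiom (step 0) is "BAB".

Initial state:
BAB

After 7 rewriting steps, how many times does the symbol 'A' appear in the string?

t=0: BAB
t=1: ABBAAB
t=2: BAABABBABAAB
t=3: ABBABAABBAABABBAABBABAAB
t=4: BAABABBAABBABAABABBABAABBAABABBABAABABBAABBABAAB
t=5: ABBABAABBAABABBABAABABBAABBABAABBAABABBAABBABAABABBABAABBAABABBAABBABAABBAABABBABAABABBAABBABAAB
t=6: BAABABBAABBABAABABBABAABBAABABBAABBABAABBAABABBABAABABBAAB…BAABBABAABABBABAABBAABABBAABBABAABBAABABBABAABABBAABBABAAB  (len 192)
t=7: ABBABAABBAABABBABAABABBAABBABAABBAABABBAABBABAABABBABAABBA…BAABBABAABABBABAABBAABABBAABBABAABBAABABBABAABABBAABBABAAB  (len 384)

192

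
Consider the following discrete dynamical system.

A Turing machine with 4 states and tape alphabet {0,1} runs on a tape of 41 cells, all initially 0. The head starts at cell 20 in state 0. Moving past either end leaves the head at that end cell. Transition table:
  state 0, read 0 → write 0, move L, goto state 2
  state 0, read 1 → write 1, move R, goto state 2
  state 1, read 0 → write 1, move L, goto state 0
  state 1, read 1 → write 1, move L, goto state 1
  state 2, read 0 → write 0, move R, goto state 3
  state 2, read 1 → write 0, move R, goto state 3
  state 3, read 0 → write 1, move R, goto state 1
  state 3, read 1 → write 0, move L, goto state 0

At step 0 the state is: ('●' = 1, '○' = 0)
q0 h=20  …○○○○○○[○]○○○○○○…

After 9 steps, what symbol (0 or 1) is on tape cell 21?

0

gen 0: q0 h=20  …○○○○○○[○]○○○○○○…
gen 1: q2 h=19  …○○○○○○[○]○○○○○○…
gen 2: q3 h=20  …○○○○○○[○]○○○○○○…
gen 3: q1 h=21  …○○○○○●[○]○○○○○○…
gen 4: q0 h=20  …○○○○○○[●]●○○○○○…
gen 5: q2 h=21  …○○○○○●[●]○○○○○○…
gen 6: q3 h=22  …○○○○●○[○]○○○○○○…
gen 7: q1 h=23  …○○○●○●[○]○○○○○○…
gen 8: q0 h=22  …○○○○●○[●]●○○○○○…
gen 9: q2 h=23  …○○○●○●[●]○○○○○○…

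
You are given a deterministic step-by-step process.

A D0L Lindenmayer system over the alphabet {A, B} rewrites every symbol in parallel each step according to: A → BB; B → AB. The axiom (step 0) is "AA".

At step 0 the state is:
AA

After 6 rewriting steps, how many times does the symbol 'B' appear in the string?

0) AA
1) BBBB
2) ABABABAB
3) BBABBBABBBABBBAB
4) ABABBBABABABBBABABABBBABABABBBAB
5) BBABBBABABABBBABBBABBBABABABBBABBBABBBABABABBBABBBABBBABABABBBAB
6) ABABBBABABABBBABBBABBBABABABBBABABABBBABABABBBABBBABBBABAB…ABABABBBABBBABBBABABABBBABABABBBABABABBBABBBABBBABABABBBAB  (len 128)

84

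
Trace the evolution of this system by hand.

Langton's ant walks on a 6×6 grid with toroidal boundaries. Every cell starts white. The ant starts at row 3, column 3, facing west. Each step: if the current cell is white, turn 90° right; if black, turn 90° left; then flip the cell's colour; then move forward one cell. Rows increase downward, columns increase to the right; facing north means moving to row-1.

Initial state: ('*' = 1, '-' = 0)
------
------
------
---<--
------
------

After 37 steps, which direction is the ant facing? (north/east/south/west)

t=0: ------
------
------
---<--
------
------
t=1: ------
------
---^--
---*--
------
------
t=2: ------
------
---*>-
---*--
------
------
t=3: ------
------
---**-
---*v-
------
------
t=4: ------
------
---**-
---<*-
------
------
t=5: ------
------
---**-
----*-
---v--
------
t=6: ------
------
---**-
----*-
--<*--
------
t=7: ------
------
---**-
--^-*-
--**--
------
t=8: ------
------
---**-
--*>*-
--**--
------
t=9: ------
------
---**-
--***-
--*v--
------
t=10: ------
------
---**-
--***-
--*->-
------
t=11: ------
------
---**-
--***-
--*-*-
----v-
t=12: ------
------
---**-
--***-
--*-*-
---<*-
t=13: ------
------
---**-
--***-
--*^*-
---**-
t=14: ------
------
---**-
--***-
--**>-
---**-
t=15: ------
------
---**-
--**^-
--**--
---**-
t=16: ------
------
---**-
--*<--
--**--
---**-
t=17: ------
------
---**-
--*---
--*v--
---**-
t=18: ------
------
---**-
--*---
--*->-
---**-
t=19: ------
------
---**-
--*---
--*-*-
---*v-
t=20: ------
------
---**-
--*---
--*-*-
---*->
t=21: -----v
------
---**-
--*---
--*-*-
---*-*
t=22: ----<*
------
---**-
--*---
--*-*-
---*-*
t=23: ----**
------
---**-
--*---
--*-*-
---*^*
t=24: ----**
------
---**-
--*---
--*-*-
---**>
t=25: ----**
------
---**-
--*---
--*-*^
---**-
t=26: ----**
------
---**-
--*---
>-*-**
---**-
t=27: ----**
------
---**-
--*---
*-*-**
v--**-
t=28: ----**
------
---**-
--*---
*-*-**
*--**<
t=29: ----**
------
---**-
--*---
*-*-*^
*--***
t=30: ----**
------
---**-
--*---
*-*-<-
*--***
t=31: ----**
------
---**-
--*---
*-*---
*--*v*
t=32: ----**
------
---**-
--*---
*-*---
*--*->
t=33: ----**
------
---**-
--*---
*-*--^
*--*--
t=34: ----**
------
---**-
--*---
>-*--*
*--*--
t=35: ----**
------
---**-
^-*---
--*--*
*--*--
t=36: ----**
------
---**-
*>*---
--*--*
*--*--
t=37: ----**
------
---**-
***---
-v*--*
*--*--

south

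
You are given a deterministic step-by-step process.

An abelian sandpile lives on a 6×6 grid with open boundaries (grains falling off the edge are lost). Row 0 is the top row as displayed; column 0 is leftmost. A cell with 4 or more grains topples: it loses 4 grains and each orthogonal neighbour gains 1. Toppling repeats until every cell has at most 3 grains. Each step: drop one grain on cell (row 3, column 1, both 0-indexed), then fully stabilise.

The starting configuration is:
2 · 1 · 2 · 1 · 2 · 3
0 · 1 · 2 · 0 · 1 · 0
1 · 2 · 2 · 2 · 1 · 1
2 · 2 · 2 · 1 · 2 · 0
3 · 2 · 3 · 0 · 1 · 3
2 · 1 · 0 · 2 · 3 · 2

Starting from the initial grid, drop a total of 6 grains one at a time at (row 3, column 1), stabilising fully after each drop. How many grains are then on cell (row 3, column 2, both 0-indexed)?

3

[0] 2 · 1 · 2 · 1 · 2 · 3
0 · 1 · 2 · 0 · 1 · 0
1 · 2 · 2 · 2 · 1 · 1
2 · 2 · 2 · 1 · 2 · 0
3 · 2 · 3 · 0 · 1 · 3
2 · 1 · 0 · 2 · 3 · 2
[1] 2 · 1 · 2 · 1 · 2 · 3
0 · 1 · 2 · 0 · 1 · 0
1 · 2 · 2 · 2 · 1 · 1
2 · 3 · 2 · 1 · 2 · 0
3 · 2 · 3 · 0 · 1 · 3
2 · 1 · 0 · 2 · 3 · 2
[2] 2 · 1 · 2 · 1 · 2 · 3
0 · 1 · 2 · 0 · 1 · 0
1 · 3 · 2 · 2 · 1 · 1
3 · 0 · 3 · 1 · 2 · 0
3 · 3 · 3 · 0 · 1 · 3
2 · 1 · 0 · 2 · 3 · 2
[3] 2 · 1 · 2 · 1 · 2 · 3
0 · 1 · 2 · 0 · 1 · 0
1 · 3 · 2 · 2 · 1 · 1
3 · 1 · 3 · 1 · 2 · 0
3 · 3 · 3 · 0 · 1 · 3
2 · 1 · 0 · 2 · 3 · 2
[4] 2 · 1 · 2 · 1 · 2 · 3
0 · 1 · 2 · 0 · 1 · 0
1 · 3 · 2 · 2 · 1 · 1
3 · 2 · 3 · 1 · 2 · 0
3 · 3 · 3 · 0 · 1 · 3
2 · 1 · 0 · 2 · 3 · 2
[5] 2 · 1 · 2 · 1 · 2 · 3
0 · 1 · 2 · 0 · 1 · 0
1 · 3 · 2 · 2 · 1 · 1
3 · 3 · 3 · 1 · 2 · 0
3 · 3 · 3 · 0 · 1 · 3
2 · 1 · 0 · 2 · 3 · 2
[6] 2 · 1 · 2 · 1 · 2 · 3
0 · 2 · 3 · 0 · 1 · 0
3 · 2 · 0 · 3 · 1 · 1
2 · 0 · 3 · 2 · 2 · 0
1 · 3 · 1 · 1 · 1 · 3
3 · 2 · 1 · 2 · 3 · 2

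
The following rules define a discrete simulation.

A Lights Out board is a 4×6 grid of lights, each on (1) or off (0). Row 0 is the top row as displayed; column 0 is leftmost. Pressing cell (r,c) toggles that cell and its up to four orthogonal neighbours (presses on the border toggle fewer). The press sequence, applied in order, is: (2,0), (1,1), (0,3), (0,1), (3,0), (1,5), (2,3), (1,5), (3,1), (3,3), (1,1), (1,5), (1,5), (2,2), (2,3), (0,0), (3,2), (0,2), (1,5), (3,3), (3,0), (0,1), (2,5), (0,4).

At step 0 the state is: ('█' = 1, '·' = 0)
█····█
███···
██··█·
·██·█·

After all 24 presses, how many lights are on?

0) █····█
███···
██··█·
·██·█·
1) █····█
·██···
····█·
███·█·
2) ██···█
█·····
·█··█·
███·█·
3) ██████
█··█··
·█··█·
███·█·
4) ···███
██·█··
·█··█·
███·█·
5) ···███
██·█··
██··█·
··█·█·
6) ···██·
██·███
██··██
··█·█·
7) ···██·
██··██
████·█
··███·
8) ···███
██····
████··
··███·
9) ···███
██····
█·██··
██·██·
10) ···███
██····
█·█···
███···
11) ·█·███
··█···
███···
███···
12) ·█·██·
··█·██
███··█
███···
13) ·█·███
··█···
███···
███···
14) ·█·███
······
█··█··
██····
15) ·█·███
···█··
█·█·█·
██·█··
16) █··███
█··█··
█·█·█·
██·█··
17) █··███
█··█··
█···█·
█·█···
18) ███·██
█·██··
█···█·
█·█···
19) ███·█·
█·████
█···██
█·█···
20) ███·█·
█·████
█··███
█··██·
21) ███·█·
█·████
···███
·█·██·
22) ····█·
██████
···███
·█·██·
23) ····█·
█████·
···█··
·█·███
24) ···█·█
████··
···█··
·█·███

11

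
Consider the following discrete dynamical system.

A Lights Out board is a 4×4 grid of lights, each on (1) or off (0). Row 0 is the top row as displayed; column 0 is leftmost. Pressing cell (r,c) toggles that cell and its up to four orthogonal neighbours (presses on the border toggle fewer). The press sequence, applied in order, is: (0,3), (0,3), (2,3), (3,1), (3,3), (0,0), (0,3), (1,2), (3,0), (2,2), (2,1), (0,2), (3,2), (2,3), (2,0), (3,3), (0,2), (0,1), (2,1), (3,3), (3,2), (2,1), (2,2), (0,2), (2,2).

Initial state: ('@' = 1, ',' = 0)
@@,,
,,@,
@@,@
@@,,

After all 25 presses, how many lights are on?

7

0) @@,,
,,@,
@@,@
@@,,
1) @@@@
,,@@
@@,@
@@,,
2) @@,,
,,@,
@@,@
@@,,
3) @@,,
,,@@
@@@,
@@,@
4) @@,,
,,@@
@,@,
,,@@
5) @@,,
,,@@
@,@@
,,,,
6) ,,,,
@,@@
@,@@
,,,,
7) ,,@@
@,@,
@,@@
,,,,
8) ,,,@
@@,@
@,,@
,,,,
9) ,,,@
@@,@
,,,@
@@,,
10) ,,,@
@@@@
,@@,
@@@,
11) ,,,@
@,@@
@,,,
@,@,
12) ,@@,
@,,@
@,,,
@,@,
13) ,@@,
@,,@
@,@,
@@,@
14) ,@@,
@,,,
@,,@
@@,,
15) ,@@,
,,,,
,@,@
,@,,
16) ,@@,
,,,,
,@,,
,@@@
17) ,,,@
,,@,
,@,,
,@@@
18) @@@@
,@@,
,@,,
,@@@
19) @@@@
,,@,
@,@,
,,@@
20) @@@@
,,@,
@,@@
,,,,
21) @@@@
,,@,
@,,@
,@@@
22) @@@@
,@@,
,@@@
,,@@
23) @@@@
,@,,
,,,,
,,,@
24) @,,,
,@@,
,,,,
,,,@
25) @,,,
,@,,
,@@@
,,@@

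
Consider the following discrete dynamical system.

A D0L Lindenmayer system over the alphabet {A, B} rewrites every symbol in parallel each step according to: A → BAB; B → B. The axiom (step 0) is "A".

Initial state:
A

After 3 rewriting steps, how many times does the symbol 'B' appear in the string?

[0] A
[1] BAB
[2] BBABB
[3] BBBABBB

6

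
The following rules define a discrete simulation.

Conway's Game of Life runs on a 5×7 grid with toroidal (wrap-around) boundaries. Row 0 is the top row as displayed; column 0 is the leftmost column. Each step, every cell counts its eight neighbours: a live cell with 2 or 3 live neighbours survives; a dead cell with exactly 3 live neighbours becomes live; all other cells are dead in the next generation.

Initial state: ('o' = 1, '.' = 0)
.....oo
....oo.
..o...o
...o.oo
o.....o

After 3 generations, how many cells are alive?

2

step 0: .....oo
....oo.
..o...o
...o.oo
o.....o
step 1: o...o..
....o..
...o..o
.....o.
o...o..
step 2: ...ooo.
...ooo.
....oo.
....ooo
....ooo
step 3: .......
......o
.......
...o...
.......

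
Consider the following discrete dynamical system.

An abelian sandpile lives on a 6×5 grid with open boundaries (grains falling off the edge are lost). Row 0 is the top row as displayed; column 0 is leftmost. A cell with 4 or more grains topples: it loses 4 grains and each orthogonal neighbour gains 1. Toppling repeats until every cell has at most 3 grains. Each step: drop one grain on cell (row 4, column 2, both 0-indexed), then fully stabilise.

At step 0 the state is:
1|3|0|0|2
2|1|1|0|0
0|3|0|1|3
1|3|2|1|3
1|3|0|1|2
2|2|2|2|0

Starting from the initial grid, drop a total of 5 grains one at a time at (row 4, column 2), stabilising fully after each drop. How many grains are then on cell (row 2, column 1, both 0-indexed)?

0

0) 1|3|0|0|2
2|1|1|0|0
0|3|0|1|3
1|3|2|1|3
1|3|0|1|2
2|2|2|2|0
1) 1|3|0|0|2
2|1|1|0|0
0|3|0|1|3
1|3|2|1|3
1|3|1|1|2
2|2|2|2|0
2) 1|3|0|0|2
2|1|1|0|0
0|3|0|1|3
1|3|2|1|3
1|3|2|1|2
2|2|2|2|0
3) 1|3|0|0|2
2|1|1|0|0
0|3|0|1|3
1|3|2|1|3
1|3|3|1|2
2|2|2|2|0
4) 1|3|0|0|2
2|2|1|0|0
1|0|2|1|3
2|2|0|2|3
2|1|2|2|2
2|3|3|2|0
5) 1|3|0|0|2
2|2|1|0|0
1|0|2|1|3
2|2|0|2|3
2|1|3|2|2
2|3|3|2|0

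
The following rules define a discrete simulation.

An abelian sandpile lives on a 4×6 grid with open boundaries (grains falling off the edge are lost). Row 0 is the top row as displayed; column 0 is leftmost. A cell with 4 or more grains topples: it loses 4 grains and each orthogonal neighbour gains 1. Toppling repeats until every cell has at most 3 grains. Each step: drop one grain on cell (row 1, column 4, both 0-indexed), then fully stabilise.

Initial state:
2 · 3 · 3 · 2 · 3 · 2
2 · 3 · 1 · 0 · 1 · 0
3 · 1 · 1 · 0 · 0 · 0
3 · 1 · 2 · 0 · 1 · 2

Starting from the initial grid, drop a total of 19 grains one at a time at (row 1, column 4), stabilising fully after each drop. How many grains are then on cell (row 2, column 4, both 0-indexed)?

step 0: 2 · 3 · 3 · 2 · 3 · 2
2 · 3 · 1 · 0 · 1 · 0
3 · 1 · 1 · 0 · 0 · 0
3 · 1 · 2 · 0 · 1 · 2
step 1: 2 · 3 · 3 · 2 · 3 · 2
2 · 3 · 1 · 0 · 2 · 0
3 · 1 · 1 · 0 · 0 · 0
3 · 1 · 2 · 0 · 1 · 2
step 2: 2 · 3 · 3 · 2 · 3 · 2
2 · 3 · 1 · 0 · 3 · 0
3 · 1 · 1 · 0 · 0 · 0
3 · 1 · 2 · 0 · 1 · 2
step 3: 2 · 3 · 3 · 3 · 0 · 3
2 · 3 · 1 · 1 · 1 · 1
3 · 1 · 1 · 0 · 1 · 0
3 · 1 · 2 · 0 · 1 · 2
step 4: 2 · 3 · 3 · 3 · 0 · 3
2 · 3 · 1 · 1 · 2 · 1
3 · 1 · 1 · 0 · 1 · 0
3 · 1 · 2 · 0 · 1 · 2
step 5: 2 · 3 · 3 · 3 · 0 · 3
2 · 3 · 1 · 1 · 3 · 1
3 · 1 · 1 · 0 · 1 · 0
3 · 1 · 2 · 0 · 1 · 2
step 6: 2 · 3 · 3 · 3 · 1 · 3
2 · 3 · 1 · 2 · 0 · 2
3 · 1 · 1 · 0 · 2 · 0
3 · 1 · 2 · 0 · 1 · 2
step 7: 2 · 3 · 3 · 3 · 1 · 3
2 · 3 · 1 · 2 · 1 · 2
3 · 1 · 1 · 0 · 2 · 0
3 · 1 · 2 · 0 · 1 · 2
step 8: 2 · 3 · 3 · 3 · 1 · 3
2 · 3 · 1 · 2 · 2 · 2
3 · 1 · 1 · 0 · 2 · 0
3 · 1 · 2 · 0 · 1 · 2
step 9: 2 · 3 · 3 · 3 · 1 · 3
2 · 3 · 1 · 2 · 3 · 2
3 · 1 · 1 · 0 · 2 · 0
3 · 1 · 2 · 0 · 1 · 2
step 10: 2 · 3 · 3 · 3 · 2 · 3
2 · 3 · 1 · 3 · 0 · 3
3 · 1 · 1 · 0 · 3 · 0
3 · 1 · 2 · 0 · 1 · 2
step 11: 2 · 3 · 3 · 3 · 2 · 3
2 · 3 · 1 · 3 · 1 · 3
3 · 1 · 1 · 0 · 3 · 0
3 · 1 · 2 · 0 · 1 · 2
step 12: 2 · 3 · 3 · 3 · 2 · 3
2 · 3 · 1 · 3 · 2 · 3
3 · 1 · 1 · 0 · 3 · 0
3 · 1 · 2 · 0 · 1 · 2
step 13: 2 · 3 · 3 · 3 · 2 · 3
2 · 3 · 1 · 3 · 3 · 3
3 · 1 · 1 · 0 · 3 · 0
3 · 1 · 2 · 0 · 1 · 2
step 14: 3 · 1 · 2 · 2 · 2 · 1
3 · 1 · 0 · 3 · 0 · 2
3 · 2 · 2 · 2 · 1 · 2
3 · 1 · 2 · 0 · 2 · 2
step 15: 3 · 1 · 2 · 2 · 2 · 1
3 · 1 · 0 · 3 · 1 · 2
3 · 2 · 2 · 2 · 1 · 2
3 · 1 · 2 · 0 · 2 · 2
step 16: 3 · 1 · 2 · 2 · 2 · 1
3 · 1 · 0 · 3 · 2 · 2
3 · 2 · 2 · 2 · 1 · 2
3 · 1 · 2 · 0 · 2 · 2
step 17: 3 · 1 · 2 · 2 · 2 · 1
3 · 1 · 0 · 3 · 3 · 2
3 · 2 · 2 · 2 · 1 · 2
3 · 1 · 2 · 0 · 2 · 2
step 18: 3 · 1 · 2 · 3 · 3 · 1
3 · 1 · 1 · 0 · 1 · 3
3 · 2 · 2 · 3 · 2 · 2
3 · 1 · 2 · 0 · 2 · 2
step 19: 3 · 1 · 2 · 3 · 3 · 1
3 · 1 · 1 · 0 · 2 · 3
3 · 2 · 2 · 3 · 2 · 2
3 · 1 · 2 · 0 · 2 · 2

2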